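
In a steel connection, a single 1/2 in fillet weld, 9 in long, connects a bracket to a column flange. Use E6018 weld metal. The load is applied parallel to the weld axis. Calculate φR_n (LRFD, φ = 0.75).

φR_n ≈ 85.9 kips

E60XX → F_EXX = 60 ksi.
Effective throat t_e = 0.707 × 0.5 = 0.3535 in.
Total length L = 9 in; A_we = 0.3535 × 9 = 3.181 in².
F_nw = 0.6 F_EXX = 0.6 × 60 = 36 ksi.
φR_n = 0.75 × 36 × 3.181 = 85.9 kips.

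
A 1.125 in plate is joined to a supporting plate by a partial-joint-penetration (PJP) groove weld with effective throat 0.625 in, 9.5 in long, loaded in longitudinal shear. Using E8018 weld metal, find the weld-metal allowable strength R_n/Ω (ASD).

E80XX → F_EXX = 80 ksi.
Effective throat (given) t_e = 0.625 in.
A_we = 0.625 × 9.5 = 5.938 in².
F_nw = 0.6 F_EXX = 48 ksi.
R_n/Ω = (48 × 5.938) / 2.0 = 142.5 kip.

R_n/Ω ≈ 142 kip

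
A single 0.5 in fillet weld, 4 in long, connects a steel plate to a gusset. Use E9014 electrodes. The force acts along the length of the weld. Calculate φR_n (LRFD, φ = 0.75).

φR_n ≈ 57.3 kip

E90XX → F_EXX = 90 ksi.
Effective throat t_e = 0.707 × 0.5 = 0.3535 in.
Total length L = 4 in; A_we = 0.3535 × 4 = 1.414 in².
F_nw = 0.6 F_EXX = 0.6 × 90 = 54 ksi.
φR_n = 0.75 × 54 × 1.414 = 57.27 kip.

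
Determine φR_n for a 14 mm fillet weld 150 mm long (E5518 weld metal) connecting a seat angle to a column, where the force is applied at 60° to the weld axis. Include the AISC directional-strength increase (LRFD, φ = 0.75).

φR_n ≈ 516 kN

E55XX → F_EXX = 550 MPa.
t_e = 0.707 × 14 = 9.898 mm; A_we = 9.898 × 150 = 1485 mm².
Directional factor: 1.0 + 0.5 sin^1.5(60°) = 1.403.
F_nw = 0.6 × 550 × 1.403 = 463 MPa.
φR_n = 0.75 × 463 × 1485 × 10⁻³ = 515.5 kN.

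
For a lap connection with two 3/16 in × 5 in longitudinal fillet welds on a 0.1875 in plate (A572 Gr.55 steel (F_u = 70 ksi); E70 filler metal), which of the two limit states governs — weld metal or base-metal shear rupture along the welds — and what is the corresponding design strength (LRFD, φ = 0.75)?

E70XX → F_EXX = 70 ksi.
t_e = 0.707 × 0.1875 = 0.1326 in; L = 10 in.
Weld metal: φR_n = 0.75 × 0.6 × 70 × 0.1326 × 10 = 41.76 kips.
Base metal (shear rupture): φR_n = 0.75 × 0.6 × 70 × 0.1875 × 10 = 59.06 kips.
Governing: weld metal.

φR_n ≈ 41.8 kips (weld metal governs)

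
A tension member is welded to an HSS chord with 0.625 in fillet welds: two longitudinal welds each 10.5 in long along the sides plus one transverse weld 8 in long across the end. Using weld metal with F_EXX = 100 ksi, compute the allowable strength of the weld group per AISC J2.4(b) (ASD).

R_n/Ω ≈ 396 kips

t_e = 0.707 × 0.625 = 0.4419 in.
R_nwl = 0.6 × 100 × 0.4419 × 21 = 556.8 kips (longitudinal, 2 welds).
R_nwt = 0.6 × 100 × 0.4419 × 8 = 212.1 kips (transverse, base value).
(i) R_nwl + R_nwt = 768.9 kips; (ii) 0.85 R_nwl + 1.5 R_nwt = 791.4 kips.
R_n = max = 791.4 kips [governs: (ii)]; R_n/Ω = 395.7 kips.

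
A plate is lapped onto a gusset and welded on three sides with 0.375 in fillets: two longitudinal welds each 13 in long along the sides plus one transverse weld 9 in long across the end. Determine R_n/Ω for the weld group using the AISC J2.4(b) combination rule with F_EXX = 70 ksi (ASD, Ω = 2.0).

R_n/Ω ≈ 198 kip

t_e = 0.707 × 0.375 = 0.2651 in.
R_nwl = 0.6 × 70 × 0.2651 × 26 = 289.5 kip (longitudinal, 2 welds).
R_nwt = 0.6 × 70 × 0.2651 × 9 = 100.2 kip (transverse, base value).
(i) R_nwl + R_nwt = 389.7 kip; (ii) 0.85 R_nwl + 1.5 R_nwt = 396.4 kip.
R_n = max = 396.4 kip [governs: (ii)]; R_n/Ω = 198.2 kip.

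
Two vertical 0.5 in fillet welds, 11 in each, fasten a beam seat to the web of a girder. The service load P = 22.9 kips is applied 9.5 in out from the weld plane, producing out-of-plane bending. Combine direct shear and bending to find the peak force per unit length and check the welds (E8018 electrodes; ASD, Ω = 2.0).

E80XX → F_EXX = 80 ksi.
L_w = 2 × 11 = 22 in; section modulus (unit throat) S = 2 × L²/6 = 40.33 in².
Direct shear f_v = P/L_w = 22.9/22 = 1.041 kip/in.
Moment M = P × e = 22.9 × 9.5 = 217.55 kip·in; bending f_b = M/S = 5.394 kip/in.
f_max = √(f_v² + f_b²) = √(1.041² + 5.394²) = 5.493 kip/in.
r_n/Ω = (1/2.0) × 0.6 × 80 × (0.707 × 0.5) = 8.484 kip/in → adequate.

f_max ≈ 5.49 kip/in; adequate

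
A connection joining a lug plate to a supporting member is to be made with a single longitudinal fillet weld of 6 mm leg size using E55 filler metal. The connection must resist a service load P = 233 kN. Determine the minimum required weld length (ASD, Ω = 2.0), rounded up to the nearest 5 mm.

L = 335 mm

E55XX → F_EXX = 550 MPa.
Throat t_e = 0.707 × 6 = 4.242 mm.
r_n/Ω = (0.6 × 550 × 4.242) / 2.0 = 699.9 N/mm = 0.6999 kN/mm.
L_req = P / (r_n/Ω) = 233 / 0.6999 = 332.9 mm total.
Round up → use L = 335 mm.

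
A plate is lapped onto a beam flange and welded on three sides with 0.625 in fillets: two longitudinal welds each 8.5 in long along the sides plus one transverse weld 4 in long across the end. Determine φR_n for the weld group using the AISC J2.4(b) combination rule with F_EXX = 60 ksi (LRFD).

φR_n ≈ 251 kips

t_e = 0.707 × 0.625 = 0.4419 in.
R_nwl = 0.6 × 60 × 0.4419 × 17 = 270.4 kips (longitudinal, 2 welds).
R_nwt = 0.6 × 60 × 0.4419 × 4 = 63.63 kips (transverse, base value).
(i) R_nwl + R_nwt = 334.1 kips; (ii) 0.85 R_nwl + 1.5 R_nwt = 325.3 kips.
R_n = max = 334.1 kips [governs: (i)]; φR_n = 250.5 kips.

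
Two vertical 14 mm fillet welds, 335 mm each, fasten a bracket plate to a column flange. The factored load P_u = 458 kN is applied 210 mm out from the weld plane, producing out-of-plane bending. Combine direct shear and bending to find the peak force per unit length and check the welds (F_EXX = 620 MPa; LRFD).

f_max ≈ 2660 N/mm; adequate

L_w = 2 × 335 = 670 mm; section modulus (unit throat) S = 2 × L²/6 = 37410 mm².
Direct shear f_v = P/L_w = 458×10³/670 = 683.6 N/mm.
Moment M = P × e = 458×10³ × 210 = 96180000 N·mm; bending f_b = M/S = 2571 N/mm.
f_max = √(f_v² + f_b²) = √(683.6² + 2571²) = 2660 N/mm.
φr_n = 0.75 × 0.6 × 620 × (0.707 × 14) = 2762 N/mm → adequate.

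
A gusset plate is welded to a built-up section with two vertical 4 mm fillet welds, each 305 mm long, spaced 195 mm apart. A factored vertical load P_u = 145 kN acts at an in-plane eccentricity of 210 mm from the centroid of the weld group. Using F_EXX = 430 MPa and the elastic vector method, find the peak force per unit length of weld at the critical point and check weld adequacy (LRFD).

f_max ≈ 682 N/mm; NOT adequate

Total weld length L_w = 610 mm. Treat welds as unit-width lines.
Polar moment about centroid: J = 2[d³/12 + d(b/2)²] = 2[305³/12 + 305×97.5²] = 10530000 mm³.
Direct shear f_v = P/L_w = 145×10³ / 610 = 237.7 N/mm (vertical).
Torsion M = P·e = 145×10³ × 210 = 30450000 N·mm.
Critical point at (x, y) = (97.5, 152.5) from centroid. f_tx = M·y/J = 441.1 N/mm; f_ty = M·x/J = 282 N/mm.
Resultant f_max = √[f_tx² + (f_v + f_ty)²] = √[441.1² + (237.7 + 282)²] = 681.7 N/mm.
Capacity per unit length: φr_n = 0.75 × 0.6 × 430 × (0.707 × 4) = 547.2 N/mm.
681.7 > 547.2 → NOT adequate.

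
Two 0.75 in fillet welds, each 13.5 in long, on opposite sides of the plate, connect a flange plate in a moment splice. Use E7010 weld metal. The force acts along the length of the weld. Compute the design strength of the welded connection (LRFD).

φR_n ≈ 451 kips

E70XX → F_EXX = 70 ksi.
Effective throat t_e = 0.707 × 0.75 = 0.5302 in.
Total length L = 27 in; A_we = 0.5302 × 27 = 14.32 in².
F_nw = 0.6 F_EXX = 0.6 × 70 = 42 ksi.
φR_n = 0.75 × 42 × 14.32 = 451 kips.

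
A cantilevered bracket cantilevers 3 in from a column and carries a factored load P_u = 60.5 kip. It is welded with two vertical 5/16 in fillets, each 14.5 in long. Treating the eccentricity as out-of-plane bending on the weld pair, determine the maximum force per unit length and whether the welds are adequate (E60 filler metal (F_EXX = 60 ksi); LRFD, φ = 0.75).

L_w = 2 × 14.5 = 29 in; section modulus (unit throat) S = 2 × L²/6 = 70.08 in².
Direct shear f_v = P/L_w = 60.5/29 = 2.086 kip/in.
Moment M = P × e = 60.5 × 3 = 181.5 kip·in; bending f_b = M/S = 2.59 kip/in.
f_max = √(f_v² + f_b²) = √(2.086² + 2.59²) = 3.326 kip/in.
φr_n = 0.75 × 0.6 × 60 × (0.707 × 0.3125) = 5.965 kip/in → adequate.

f_max ≈ 3.33 kip/in; adequate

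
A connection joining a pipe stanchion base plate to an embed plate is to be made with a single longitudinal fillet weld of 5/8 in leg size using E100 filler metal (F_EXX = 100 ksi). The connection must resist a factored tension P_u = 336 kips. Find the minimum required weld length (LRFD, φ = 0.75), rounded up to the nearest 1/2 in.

Throat t_e = 0.707 × 0.625 = 0.4419 in.
φr_n = 0.75 × 0.6 × 100 × 0.4419 = 19.88 kips/in.
L_req = P_u / φr_n = 336 / 19.88 = 16.9 in total.
Round up → use L = 17 in.

L = 17 in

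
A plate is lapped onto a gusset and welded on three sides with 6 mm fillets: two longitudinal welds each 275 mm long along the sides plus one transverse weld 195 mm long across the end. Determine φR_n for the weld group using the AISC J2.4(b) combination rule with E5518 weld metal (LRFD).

E55XX → F_EXX = 550 MPa.
t_e = 0.707 × 6 = 4.242 mm.
R_nwl = 0.6 × 550 × 4.242 × 550 × 10⁻³ = 769.9 kN (longitudinal, 2 welds).
R_nwt = 0.6 × 550 × 4.242 × 195 × 10⁻³ = 273 kN (transverse, base value).
(i) R_nwl + R_nwt = 1043 kN; (ii) 0.85 R_nwl + 1.5 R_nwt = 1064 kN.
R_n = max = 1064 kN [governs: (ii)]; φR_n = 797.9 kN.

φR_n ≈ 798 kN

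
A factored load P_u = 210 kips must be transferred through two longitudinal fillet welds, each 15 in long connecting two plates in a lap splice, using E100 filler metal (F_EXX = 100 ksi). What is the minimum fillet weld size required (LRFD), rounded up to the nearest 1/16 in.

Total weld length L = 30 in.
Required throat t_e = P_u / (φ × 0.6 F_EXX × L) = 210 / (0.75 × 0.6 × 100 × 30) = 0.1556 in.
Required leg w = t_e / 0.707 = 0.22 in → use 1/4 in.

w = 1/4 in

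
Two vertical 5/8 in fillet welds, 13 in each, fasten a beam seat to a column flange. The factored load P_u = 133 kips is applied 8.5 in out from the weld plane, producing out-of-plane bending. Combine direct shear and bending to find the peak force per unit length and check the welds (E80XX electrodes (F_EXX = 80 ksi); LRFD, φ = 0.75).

f_max ≈ 20.7 kip/in; NOT adequate

L_w = 2 × 13 = 26 in; section modulus (unit throat) S = 2 × L²/6 = 56.33 in².
Direct shear f_v = P/L_w = 133/26 = 5.115 kip/in.
Moment M = P × e = 133 × 8.5 = 1130.5 kip·in; bending f_b = M/S = 20.07 kip/in.
f_max = √(f_v² + f_b²) = √(5.115² + 20.07²) = 20.71 kip/in.
φr_n = 0.75 × 0.6 × 80 × (0.707 × 0.625) = 15.91 kip/in → NOT adequate.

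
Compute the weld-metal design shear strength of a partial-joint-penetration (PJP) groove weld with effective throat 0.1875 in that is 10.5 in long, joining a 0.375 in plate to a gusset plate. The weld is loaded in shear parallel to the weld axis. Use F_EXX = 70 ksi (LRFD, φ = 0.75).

φR_n ≈ 62 kips

Effective throat (given) t_e = 0.1875 in.
A_we = 0.1875 × 10.5 = 1.969 in².
F_nw = 0.6 F_EXX = 42 ksi.
φR_n = 0.75 × 42 × 1.969 = 62.02 kips.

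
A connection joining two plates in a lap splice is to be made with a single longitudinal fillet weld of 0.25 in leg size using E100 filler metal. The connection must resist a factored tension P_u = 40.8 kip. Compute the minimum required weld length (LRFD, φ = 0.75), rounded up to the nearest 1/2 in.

E100XX → F_EXX = 100 ksi.
Throat t_e = 0.707 × 0.25 = 0.1767 in.
φr_n = 0.75 × 0.6 × 100 × 0.1767 = 7.954 kip/in.
L_req = P_u / φr_n = 40.8 / 7.954 = 5.13 in total.
Round up → use L = 5.5 in.

L = 5.5 in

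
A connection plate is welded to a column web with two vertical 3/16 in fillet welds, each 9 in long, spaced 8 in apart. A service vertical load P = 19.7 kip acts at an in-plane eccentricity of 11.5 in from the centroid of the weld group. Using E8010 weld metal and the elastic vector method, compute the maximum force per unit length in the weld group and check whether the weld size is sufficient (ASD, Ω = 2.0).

E80XX → F_EXX = 80 ksi.
Total weld length L_w = 18 in. Treat welds as unit-width lines.
Polar moment about centroid: J = 2[d³/12 + d(b/2)²] = 2[9³/12 + 9×4²] = 409.5 in³.
Direct shear f_v = P/L_w = 19.7 / 18 = 1.094 kip/in (vertical).
Torsion M = P·e = 19.7 × 11.5 = 226.55 kip·in.
Critical point at (x, y) = (4, 4.5) from centroid. f_tx = M·y/J = 2.49 kip/in; f_ty = M·x/J = 2.213 kip/in.
Resultant f_max = √[f_tx² + (f_v + f_ty)²] = √[2.49² + (1.094 + 2.213)²] = 4.14 kip/in.
Capacity per unit length: r_n/Ω = (1/2.0) × 0.6 × 80 × (0.707 × 0.1875) = 3.181 kip/in.
4.14 > 3.181 → NOT adequate.

f_max ≈ 4.14 kip/in; NOT adequate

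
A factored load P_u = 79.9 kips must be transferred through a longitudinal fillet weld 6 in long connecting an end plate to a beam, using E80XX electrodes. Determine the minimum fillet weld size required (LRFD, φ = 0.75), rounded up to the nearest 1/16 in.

E80XX → F_EXX = 80 ksi.
Total weld length L = 6 in.
Required throat t_e = P_u / (φ × 0.6 F_EXX × L) = 79.9 / (0.75 × 0.6 × 80 × 6) = 0.3699 in.
Required leg w = t_e / 0.707 = 0.5232 in → use 9/16 in.

w = 9/16 in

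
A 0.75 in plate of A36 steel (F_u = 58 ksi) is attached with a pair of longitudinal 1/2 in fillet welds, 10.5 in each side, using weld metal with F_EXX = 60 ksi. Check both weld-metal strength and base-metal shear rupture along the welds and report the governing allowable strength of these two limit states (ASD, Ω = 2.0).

t_e = 0.707 × 0.5 = 0.3535 in; L = 21 in.
Weld metal: R_n/Ω = (1/2.0) × 0.6 × 60 × 0.3535 × 21 = 133.6 kips.
Base metal (shear rupture): R_n/Ω = (1/2.0) × 0.6 × 58 × 0.75 × 21 = 274 kips.
Governing: weld metal.

R_n/Ω ≈ 134 kips (weld metal governs)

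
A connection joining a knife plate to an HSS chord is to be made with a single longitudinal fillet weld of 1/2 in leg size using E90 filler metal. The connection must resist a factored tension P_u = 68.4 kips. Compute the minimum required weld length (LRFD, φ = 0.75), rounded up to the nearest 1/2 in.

L = 5 in

E90XX → F_EXX = 90 ksi.
Throat t_e = 0.707 × 0.5 = 0.3535 in.
φr_n = 0.75 × 0.6 × 90 × 0.3535 = 14.32 kips/in.
L_req = P_u / φr_n = 68.4 / 14.32 = 4.778 in total.
Round up → use L = 5 in.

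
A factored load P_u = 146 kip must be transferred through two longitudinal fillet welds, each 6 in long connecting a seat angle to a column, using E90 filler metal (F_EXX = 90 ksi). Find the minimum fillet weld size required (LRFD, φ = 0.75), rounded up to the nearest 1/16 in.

w = 7/16 in

Total weld length L = 12 in.
Required throat t_e = P_u / (φ × 0.6 F_EXX × L) = 146 / (0.75 × 0.6 × 90 × 12) = 0.3004 in.
Required leg w = t_e / 0.707 = 0.4249 in → use 7/16 in.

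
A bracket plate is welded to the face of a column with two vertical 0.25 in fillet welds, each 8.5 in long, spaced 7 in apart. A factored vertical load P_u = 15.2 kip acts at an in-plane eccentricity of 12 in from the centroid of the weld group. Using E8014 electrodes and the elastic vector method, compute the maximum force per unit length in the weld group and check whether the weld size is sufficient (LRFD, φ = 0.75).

E80XX → F_EXX = 80 ksi.
Total weld length L_w = 17 in. Treat welds as unit-width lines.
Polar moment about centroid: J = 2[d³/12 + d(b/2)²] = 2[8.5³/12 + 8.5×3.5²] = 310.6 in³.
Direct shear f_v = P/L_w = 15.2 / 17 = 0.8941 kip/in (vertical).
Torsion M = P·e = 15.2 × 12 = 182.4 kip·in.
Critical point at (x, y) = (3.5, 4.25) from centroid. f_tx = M·y/J = 2.496 kip/in; f_ty = M·x/J = 2.055 kip/in.
Resultant f_max = √[f_tx² + (f_v + f_ty)²] = √[2.496² + (0.8941 + 2.055)²] = 3.864 kip/in.
Capacity per unit length: φr_n = 0.75 × 0.6 × 80 × (0.707 × 0.25) = 6.363 kip/in.
3.864 ≤ 6.363 → adequate.

f_max ≈ 3.86 kip/in; adequate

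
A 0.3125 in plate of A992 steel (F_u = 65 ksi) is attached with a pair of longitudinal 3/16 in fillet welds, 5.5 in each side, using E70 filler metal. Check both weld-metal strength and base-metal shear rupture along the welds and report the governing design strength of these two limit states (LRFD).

φR_n ≈ 45.9 kips (weld metal governs)

E70XX → F_EXX = 70 ksi.
t_e = 0.707 × 0.1875 = 0.1326 in; L = 11 in.
Weld metal: φR_n = 0.75 × 0.6 × 70 × 0.1326 × 11 = 45.93 kips.
Base metal (shear rupture): φR_n = 0.75 × 0.6 × 65 × 0.3125 × 11 = 100.5 kips.
Governing: weld metal.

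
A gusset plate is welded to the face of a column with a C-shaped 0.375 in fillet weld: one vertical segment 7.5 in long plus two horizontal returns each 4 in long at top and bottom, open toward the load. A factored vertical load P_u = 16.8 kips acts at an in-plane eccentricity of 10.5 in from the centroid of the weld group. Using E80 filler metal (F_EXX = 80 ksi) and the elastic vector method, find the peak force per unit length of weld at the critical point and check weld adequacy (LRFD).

Total weld length L_w = 15.5 in. Treat welds as unit-width lines.
Centroid: x̄ = 2×4×2 / 15.5 = 1.032 in from the vertical weld.
Polar moment about centroid: J = I_x + I_y = [7.5³/12 + 2×4×3.75²] + [7.5×1.032² + 2(4³/12 + 4×0.9677²)] = 173.8 in³.
Direct shear f_v = P/L_w = 16.8 / 15.5 = 1.084 kip/in (vertical).
Torsion M = P·e = 16.8 × 10.5 = 176.4 kip·in.
Critical point at (x, y) = (2.968, 3.75) from centroid. f_tx = M·y/J = 3.806 kip/in; f_ty = M·x/J = 3.012 kip/in.
Resultant f_max = √[f_tx² + (f_v + f_ty)²] = √[3.806² + (1.084 + 3.012)²] = 5.591 kip/in.
Capacity per unit length: φr_n = 0.75 × 0.6 × 80 × (0.707 × 0.375) = 9.544 kip/in.
5.591 ≤ 9.544 → adequate.

f_max ≈ 5.59 kip/in; adequate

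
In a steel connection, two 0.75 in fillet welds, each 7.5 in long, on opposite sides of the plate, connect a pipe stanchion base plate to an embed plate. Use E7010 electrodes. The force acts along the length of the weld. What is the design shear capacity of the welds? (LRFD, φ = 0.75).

E70XX → F_EXX = 70 ksi.
Effective throat t_e = 0.707 × 0.75 = 0.5302 in.
Total length L = 15 in; A_we = 0.5302 × 15 = 7.954 in².
F_nw = 0.6 F_EXX = 0.6 × 70 = 42 ksi.
φR_n = 0.75 × 42 × 7.954 = 250.5 kips.

φR_n ≈ 251 kips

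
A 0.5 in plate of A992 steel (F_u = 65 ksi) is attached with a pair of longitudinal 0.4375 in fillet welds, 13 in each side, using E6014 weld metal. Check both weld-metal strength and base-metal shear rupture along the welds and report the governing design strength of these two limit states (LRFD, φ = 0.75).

E60XX → F_EXX = 60 ksi.
t_e = 0.707 × 0.4375 = 0.3093 in; L = 26 in.
Weld metal: φR_n = 0.75 × 0.6 × 60 × 0.3093 × 26 = 217.1 kips.
Base metal (shear rupture): φR_n = 0.75 × 0.6 × 65 × 0.5 × 26 = 380.2 kips.
Governing: weld metal.

φR_n ≈ 217 kips (weld metal governs)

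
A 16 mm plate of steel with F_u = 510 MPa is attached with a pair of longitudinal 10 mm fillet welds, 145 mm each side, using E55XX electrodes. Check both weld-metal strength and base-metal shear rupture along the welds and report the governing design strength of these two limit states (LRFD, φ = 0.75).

φR_n ≈ 507 kN (weld metal governs)

E55XX → F_EXX = 550 MPa.
t_e = 0.707 × 10 = 7.07 mm; L = 290 mm.
Weld metal: φR_n = 0.75 × 0.6 × 550 × 7.07 × 290 × 10⁻³ = 507.4 kN.
Base metal (shear rupture): φR_n = 0.75 × 0.6 × 510 × 16 × 290 × 10⁻³ = 1065 kN.
Governing: weld metal.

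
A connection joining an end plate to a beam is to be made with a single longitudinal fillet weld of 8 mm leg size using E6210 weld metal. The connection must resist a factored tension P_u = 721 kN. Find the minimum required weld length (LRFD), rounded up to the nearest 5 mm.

E62XX → F_EXX = 620 MPa.
Throat t_e = 0.707 × 8 = 5.656 mm.
φr_n = 0.75 × 0.6 × 620 × 5.656 × 10⁻³ = 1.578 kN/mm.
L_req = P_u / φr_n = 721 / 1.578 = 456.9 mm total.
Round up → use L = 460 mm.

L = 460 mm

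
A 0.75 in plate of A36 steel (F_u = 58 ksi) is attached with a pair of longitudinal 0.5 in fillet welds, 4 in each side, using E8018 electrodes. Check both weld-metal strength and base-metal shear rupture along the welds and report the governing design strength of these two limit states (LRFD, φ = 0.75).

φR_n ≈ 102 kip (weld metal governs)

E80XX → F_EXX = 80 ksi.
t_e = 0.707 × 0.5 = 0.3535 in; L = 8 in.
Weld metal: φR_n = 0.75 × 0.6 × 80 × 0.3535 × 8 = 101.8 kip.
Base metal (shear rupture): φR_n = 0.75 × 0.6 × 58 × 0.75 × 8 = 156.6 kip.
Governing: weld metal.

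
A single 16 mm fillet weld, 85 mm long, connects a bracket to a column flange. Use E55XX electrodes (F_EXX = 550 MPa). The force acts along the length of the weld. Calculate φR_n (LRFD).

φR_n ≈ 238 kN

Effective throat t_e = 0.707 × 16 = 11.31 mm.
Total length L = 85 mm; A_we = 11.31 × 85 = 961.5 mm².
F_nw = 0.6 F_EXX = 0.6 × 550 = 330 MPa.
φR_n = 0.75 × 330 × 961.5 × 10⁻³ = 238 kN.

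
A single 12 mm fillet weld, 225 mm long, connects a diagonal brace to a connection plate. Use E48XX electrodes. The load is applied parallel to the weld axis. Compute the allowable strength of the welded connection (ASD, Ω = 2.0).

E48XX → F_EXX = 480 MPa.
Effective throat t_e = 0.707 × 12 = 8.484 mm.
Total length L = 225 mm; A_we = 8.484 × 225 = 1909 mm².
F_nw = 0.6 F_EXX = 0.6 × 480 = 288 MPa.
R_n = 288 × 1909 × 10⁻³ = 549.8 kN; R_n/Ω = 549.8/2.0 = 274.9 kN.

R_n/Ω ≈ 275 kN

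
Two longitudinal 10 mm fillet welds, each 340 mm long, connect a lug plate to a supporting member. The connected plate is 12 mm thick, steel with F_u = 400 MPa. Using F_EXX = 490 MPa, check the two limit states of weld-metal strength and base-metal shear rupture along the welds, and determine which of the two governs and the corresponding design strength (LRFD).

φR_n ≈ 1060 kN (weld metal governs)

t_e = 0.707 × 10 = 7.07 mm; L = 680 mm.
Weld metal: φR_n = 0.75 × 0.6 × 490 × 7.07 × 680 × 10⁻³ = 1060 kN.
Base metal (shear rupture): φR_n = 0.75 × 0.6 × 400 × 12 × 680 × 10⁻³ = 1469 kN.
Governing: weld metal.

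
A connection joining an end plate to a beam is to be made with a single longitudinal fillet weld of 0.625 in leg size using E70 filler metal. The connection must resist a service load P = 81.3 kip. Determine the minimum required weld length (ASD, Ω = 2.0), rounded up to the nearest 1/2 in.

E70XX → F_EXX = 70 ksi.
Throat t_e = 0.707 × 0.625 = 0.4419 in.
r_n/Ω = (0.6 × 70 × 0.4419) / 2.0 = 9.279 kip/in.
L_req = P / (r_n/Ω) = 81.3 / 9.279 = 8.761 in total.
Round up → use L = 9 in.

L = 9 in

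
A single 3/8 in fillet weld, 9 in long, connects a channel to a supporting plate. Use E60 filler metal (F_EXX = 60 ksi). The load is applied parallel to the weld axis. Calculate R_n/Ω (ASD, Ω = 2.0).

Effective throat t_e = 0.707 × 0.375 = 0.2651 in.
Total length L = 9 in; A_we = 0.2651 × 9 = 2.386 in².
F_nw = 0.6 F_EXX = 0.6 × 60 = 36 ksi.
R_n = 36 × 2.386 = 85.9 kip; R_n/Ω = 85.9/2.0 = 42.95 kip.

R_n/Ω ≈ 43 kip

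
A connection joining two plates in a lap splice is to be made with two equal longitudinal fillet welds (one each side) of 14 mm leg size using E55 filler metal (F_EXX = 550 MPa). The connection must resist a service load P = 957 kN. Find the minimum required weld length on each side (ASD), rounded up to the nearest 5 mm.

L = 295 mm on each side

Throat t_e = 0.707 × 14 = 9.898 mm.
r_n/Ω = (0.6 × 550 × 9.898) / 2.0 = 1633 N/mm = 1.633 kN/mm.
L_req = P / (r_n/Ω) = 957 / 1.633 = 586 mm total.
Per side: 586 / 2 = 293 mm.
Round up → use L = 295 mm on each side.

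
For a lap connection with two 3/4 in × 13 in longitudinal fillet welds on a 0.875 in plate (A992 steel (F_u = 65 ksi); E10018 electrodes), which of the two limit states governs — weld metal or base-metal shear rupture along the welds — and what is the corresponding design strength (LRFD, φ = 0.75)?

φR_n ≈ 620 kip (weld metal governs)

E100XX → F_EXX = 100 ksi.
t_e = 0.707 × 0.75 = 0.5302 in; L = 26 in.
Weld metal: φR_n = 0.75 × 0.6 × 100 × 0.5302 × 26 = 620.4 kip.
Base metal (shear rupture): φR_n = 0.75 × 0.6 × 65 × 0.875 × 26 = 665.4 kip.
Governing: weld metal.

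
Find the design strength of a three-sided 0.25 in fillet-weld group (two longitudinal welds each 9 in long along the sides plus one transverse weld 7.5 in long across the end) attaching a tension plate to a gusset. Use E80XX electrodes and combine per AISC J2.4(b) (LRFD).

φR_n ≈ 169 kips

E80XX → F_EXX = 80 ksi.
t_e = 0.707 × 0.25 = 0.1767 in.
R_nwl = 0.6 × 80 × 0.1767 × 18 = 152.7 kips (longitudinal, 2 welds).
R_nwt = 0.6 × 80 × 0.1767 × 7.5 = 63.63 kips (transverse, base value).
(i) R_nwl + R_nwt = 216.3 kips; (ii) 0.85 R_nwl + 1.5 R_nwt = 225.3 kips.
R_n = max = 225.3 kips [governs: (ii)]; φR_n = 168.9 kips.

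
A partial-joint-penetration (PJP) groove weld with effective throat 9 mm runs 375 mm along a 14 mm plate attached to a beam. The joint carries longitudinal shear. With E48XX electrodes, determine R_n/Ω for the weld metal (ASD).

R_n/Ω ≈ 486 kN

E48XX → F_EXX = 480 MPa.
Effective throat (given) t_e = 9 mm.
A_we = 9 × 375 = 3375 mm².
F_nw = 0.6 F_EXX = 288 MPa.
R_n/Ω = (288 × 3375) / 2.0 × 10⁻³ = 486 kN.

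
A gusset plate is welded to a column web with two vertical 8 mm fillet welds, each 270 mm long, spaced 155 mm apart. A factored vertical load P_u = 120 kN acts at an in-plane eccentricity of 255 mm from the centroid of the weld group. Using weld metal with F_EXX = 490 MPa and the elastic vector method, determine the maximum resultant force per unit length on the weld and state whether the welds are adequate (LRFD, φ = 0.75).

Total weld length L_w = 540 mm. Treat welds as unit-width lines.
Polar moment about centroid: J = 2[d³/12 + d(b/2)²] = 2[270³/12 + 270×77.5²] = 6524000 mm³.
Direct shear f_v = P/L_w = 120×10³ / 540 = 222.2 N/mm (vertical).
Torsion M = P·e = 120×10³ × 255 = 30600000 N·mm.
Critical point at (x, y) = (77.5, 135) from centroid. f_tx = M·y/J = 633.2 N/mm; f_ty = M·x/J = 363.5 N/mm.
Resultant f_max = √[f_tx² + (f_v + f_ty)²] = √[633.2² + (222.2 + 363.5)²] = 862.6 N/mm.
Capacity per unit length: φr_n = 0.75 × 0.6 × 490 × (0.707 × 8) = 1247 N/mm.
862.6 ≤ 1247 → adequate.

f_max ≈ 863 N/mm; adequate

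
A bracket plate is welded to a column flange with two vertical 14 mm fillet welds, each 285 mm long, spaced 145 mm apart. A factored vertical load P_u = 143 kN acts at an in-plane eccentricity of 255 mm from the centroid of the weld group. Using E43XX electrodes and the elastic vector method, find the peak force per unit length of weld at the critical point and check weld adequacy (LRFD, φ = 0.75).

f_max ≈ 990 N/mm; adequate

E43XX → F_EXX = 430 MPa.
Total weld length L_w = 570 mm. Treat welds as unit-width lines.
Polar moment about centroid: J = 2[d³/12 + d(b/2)²] = 2[285³/12 + 285×72.5²] = 6854000 mm³.
Direct shear f_v = P/L_w = 143×10³ / 570 = 250.9 N/mm (vertical).
Torsion M = P·e = 143×10³ × 255 = 36465000 N·mm.
Critical point at (x, y) = (72.5, 142.5) from centroid. f_tx = M·y/J = 758.1 N/mm; f_ty = M·x/J = 385.7 N/mm.
Resultant f_max = √[f_tx² + (f_v + f_ty)²] = √[758.1² + (250.9 + 385.7)²] = 989.9 N/mm.
Capacity per unit length: φr_n = 0.75 × 0.6 × 430 × (0.707 × 14) = 1915 N/mm.
989.9 ≤ 1915 → adequate.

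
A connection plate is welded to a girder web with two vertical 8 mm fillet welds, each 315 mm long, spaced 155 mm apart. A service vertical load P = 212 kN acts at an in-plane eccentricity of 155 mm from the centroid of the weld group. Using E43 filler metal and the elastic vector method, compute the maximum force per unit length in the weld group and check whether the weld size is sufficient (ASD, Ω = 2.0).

f_max ≈ 846 N/mm; NOT adequate

E43XX → F_EXX = 430 MPa.
Total weld length L_w = 630 mm. Treat welds as unit-width lines.
Polar moment about centroid: J = 2[d³/12 + d(b/2)²] = 2[315³/12 + 315×77.5²] = 8993000 mm³.
Direct shear f_v = P/L_w = 212×10³ / 630 = 336.5 N/mm (vertical).
Torsion M = P·e = 212×10³ × 155 = 32860000 N·mm.
Critical point at (x, y) = (77.5, 157.5) from centroid. f_tx = M·y/J = 575.5 N/mm; f_ty = M·x/J = 283.2 N/mm.
Resultant f_max = √[f_tx² + (f_v + f_ty)²] = √[575.5² + (336.5 + 283.2)²] = 845.7 N/mm.
Capacity per unit length: r_n/Ω = (1/2.0) × 0.6 × 430 × (0.707 × 8) = 729.6 N/mm.
845.7 > 729.6 → NOT adequate.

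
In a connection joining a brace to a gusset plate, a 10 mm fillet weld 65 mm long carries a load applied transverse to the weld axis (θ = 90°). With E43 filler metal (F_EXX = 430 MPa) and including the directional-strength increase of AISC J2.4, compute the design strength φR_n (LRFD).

φR_n ≈ 133 kN

t_e = 0.707 × 10 = 7.07 mm; A_we = 7.07 × 65 = 459.5 mm².
Directional factor: 1.0 + 0.5 sin^1.5(90°) = 1.5.
F_nw = 0.6 × 430 × 1.5 = 387 MPa.
φR_n = 0.75 × 387 × 459.5 × 10⁻³ = 133.4 kN.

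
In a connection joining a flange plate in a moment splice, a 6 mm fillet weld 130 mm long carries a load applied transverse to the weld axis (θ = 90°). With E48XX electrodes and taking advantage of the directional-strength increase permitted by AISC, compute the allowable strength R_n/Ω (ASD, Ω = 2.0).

E48XX → F_EXX = 480 MPa.
t_e = 0.707 × 6 = 4.242 mm; A_we = 4.242 × 130 = 551.5 mm².
Directional factor: 1.0 + 0.5 sin^1.5(90°) = 1.5.
F_nw = 0.6 × 480 × 1.5 = 432 MPa.
R_n/Ω = (432 × 551.5) / 2.0 × 10⁻³ = 119.1 kN.

R_n/Ω ≈ 119 kN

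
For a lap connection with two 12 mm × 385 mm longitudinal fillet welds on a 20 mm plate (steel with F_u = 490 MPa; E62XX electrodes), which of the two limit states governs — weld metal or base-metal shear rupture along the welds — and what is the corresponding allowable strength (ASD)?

E62XX → F_EXX = 620 MPa.
t_e = 0.707 × 12 = 8.484 mm; L = 770 mm.
Weld metal: R_n/Ω = (1/2.0) × 0.6 × 620 × 8.484 × 770 × 10⁻³ = 1215 kN.
Base metal (shear rupture): R_n/Ω = (1/2.0) × 0.6 × 490 × 20 × 770 × 10⁻³ = 2264 kN.
Governing: weld metal.

R_n/Ω ≈ 1220 kN (weld metal governs)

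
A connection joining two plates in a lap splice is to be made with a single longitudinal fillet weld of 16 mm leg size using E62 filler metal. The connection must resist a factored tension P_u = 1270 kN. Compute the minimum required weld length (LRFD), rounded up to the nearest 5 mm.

L = 405 mm

E62XX → F_EXX = 620 MPa.
Throat t_e = 0.707 × 16 = 11.31 mm.
φr_n = 0.75 × 0.6 × 620 × 11.31 × 10⁻³ = 3.156 kN/mm.
L_req = P_u / φr_n = 1270 / 3.156 = 402.4 mm total.
Round up → use L = 405 mm.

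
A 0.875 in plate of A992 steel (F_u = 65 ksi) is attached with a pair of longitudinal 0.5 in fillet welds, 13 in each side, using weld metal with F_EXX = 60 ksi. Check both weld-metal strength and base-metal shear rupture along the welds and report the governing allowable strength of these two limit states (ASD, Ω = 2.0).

R_n/Ω ≈ 165 kips (weld metal governs)

t_e = 0.707 × 0.5 = 0.3535 in; L = 26 in.
Weld metal: R_n/Ω = (1/2.0) × 0.6 × 60 × 0.3535 × 26 = 165.4 kips.
Base metal (shear rupture): R_n/Ω = (1/2.0) × 0.6 × 65 × 0.875 × 26 = 443.6 kips.
Governing: weld metal.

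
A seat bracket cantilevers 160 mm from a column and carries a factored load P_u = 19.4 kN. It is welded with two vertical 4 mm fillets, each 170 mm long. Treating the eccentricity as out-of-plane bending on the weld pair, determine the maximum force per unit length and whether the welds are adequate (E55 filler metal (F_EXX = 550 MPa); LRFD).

f_max ≈ 327 N/mm; adequate

L_w = 2 × 170 = 340 mm; section modulus (unit throat) S = 2 × L²/6 = 9633 mm².
Direct shear f_v = P/L_w = 19.4×10³/340 = 57.06 N/mm.
Moment M = P × e = 19.4×10³ × 160 = 3104000 N·mm; bending f_b = M/S = 322.2 N/mm.
f_max = √(f_v² + f_b²) = √(57.06² + 322.2²) = 327.2 N/mm.
φr_n = 0.75 × 0.6 × 550 × (0.707 × 4) = 699.9 N/mm → adequate.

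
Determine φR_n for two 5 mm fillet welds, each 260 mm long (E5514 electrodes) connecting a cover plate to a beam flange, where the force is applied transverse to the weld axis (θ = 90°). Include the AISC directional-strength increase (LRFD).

E55XX → F_EXX = 550 MPa.
t_e = 0.707 × 5 = 3.535 mm; A_we = 3.535 × 520 = 1838 mm².
Directional factor: 1.0 + 0.5 sin^1.5(90°) = 1.5.
F_nw = 0.6 × 550 × 1.5 = 495 MPa.
φR_n = 0.75 × 495 × 1838 × 10⁻³ = 682.4 kN.

φR_n ≈ 682 kN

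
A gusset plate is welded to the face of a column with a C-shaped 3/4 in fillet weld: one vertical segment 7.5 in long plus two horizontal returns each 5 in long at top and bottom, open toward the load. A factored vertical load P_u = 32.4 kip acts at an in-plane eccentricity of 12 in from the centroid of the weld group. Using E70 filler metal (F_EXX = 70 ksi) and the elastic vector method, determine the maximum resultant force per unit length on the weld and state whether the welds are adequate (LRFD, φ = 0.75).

Total weld length L_w = 17.5 in. Treat welds as unit-width lines.
Centroid: x̄ = 2×5×2.5 / 17.5 = 1.429 in from the vertical weld.
Polar moment about centroid: J = I_x + I_y = [7.5³/12 + 2×5×3.75²] + [7.5×1.429² + 2(5³/12 + 5×1.071²)] = 223.4 in³.
Direct shear f_v = P/L_w = 32.4 / 17.5 = 1.851 kip/in (vertical).
Torsion M = P·e = 32.4 × 12 = 388.8 kip·in.
Critical point at (x, y) = (3.571, 3.75) from centroid. f_tx = M·y/J = 6.526 kip/in; f_ty = M·x/J = 6.216 kip/in.
Resultant f_max = √[f_tx² + (f_v + f_ty)²] = √[6.526² + (1.851 + 6.216)²] = 10.38 kip/in.
Capacity per unit length: φr_n = 0.75 × 0.6 × 70 × (0.707 × 0.75) = 16.7 kip/in.
10.38 ≤ 16.7 → adequate.

f_max ≈ 10.4 kip/in; adequate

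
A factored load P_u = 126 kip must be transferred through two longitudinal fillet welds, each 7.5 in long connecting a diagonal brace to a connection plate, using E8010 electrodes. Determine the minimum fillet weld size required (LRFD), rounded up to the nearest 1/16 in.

E80XX → F_EXX = 80 ksi.
Total weld length L = 15 in.
Required throat t_e = P_u / (φ × 0.6 F_EXX × L) = 126 / (0.75 × 0.6 × 80 × 15) = 0.2333 in.
Required leg w = t_e / 0.707 = 0.33 in → use 3/8 in.

w = 3/8 in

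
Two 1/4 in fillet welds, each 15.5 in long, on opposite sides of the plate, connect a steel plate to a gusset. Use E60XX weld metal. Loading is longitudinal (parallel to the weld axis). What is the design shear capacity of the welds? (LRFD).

φR_n ≈ 148 kip

E60XX → F_EXX = 60 ksi.
Effective throat t_e = 0.707 × 0.25 = 0.1767 in.
Total length L = 31 in; A_we = 0.1767 × 31 = 5.479 in².
F_nw = 0.6 F_EXX = 0.6 × 60 = 36 ksi.
φR_n = 0.75 × 36 × 5.479 = 147.9 kip.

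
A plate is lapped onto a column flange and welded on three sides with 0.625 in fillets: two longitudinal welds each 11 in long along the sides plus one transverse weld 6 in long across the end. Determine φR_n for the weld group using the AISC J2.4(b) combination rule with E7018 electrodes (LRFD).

E70XX → F_EXX = 70 ksi.
t_e = 0.707 × 0.625 = 0.4419 in.
R_nwl = 0.6 × 70 × 0.4419 × 22 = 408.3 kips (longitudinal, 2 welds).
R_nwt = 0.6 × 70 × 0.4419 × 6 = 111.4 kips (transverse, base value).
(i) R_nwl + R_nwt = 519.6 kips; (ii) 0.85 R_nwl + 1.5 R_nwt = 514.1 kips.
R_n = max = 519.6 kips [governs: (i)]; φR_n = 389.7 kips.

φR_n ≈ 390 kips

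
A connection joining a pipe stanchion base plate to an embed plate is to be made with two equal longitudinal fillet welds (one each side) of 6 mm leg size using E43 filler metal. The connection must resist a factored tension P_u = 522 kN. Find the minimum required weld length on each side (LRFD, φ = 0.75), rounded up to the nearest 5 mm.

E43XX → F_EXX = 430 MPa.
Throat t_e = 0.707 × 6 = 4.242 mm.
φr_n = 0.75 × 0.6 × 430 × 4.242 × 10⁻³ = 0.8208 kN/mm.
L_req = P_u / φr_n = 522 / 0.8208 = 635.9 mm total.
Per side: 635.9 / 2 = 318 mm.
Round up → use L = 320 mm on each side.

L = 320 mm on each side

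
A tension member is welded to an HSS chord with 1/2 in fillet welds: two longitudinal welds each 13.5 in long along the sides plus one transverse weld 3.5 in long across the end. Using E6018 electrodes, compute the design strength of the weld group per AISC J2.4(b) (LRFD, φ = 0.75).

φR_n ≈ 291 kip

E60XX → F_EXX = 60 ksi.
t_e = 0.707 × 0.5 = 0.3535 in.
R_nwl = 0.6 × 60 × 0.3535 × 27 = 343.6 kip (longitudinal, 2 welds).
R_nwt = 0.6 × 60 × 0.3535 × 3.5 = 44.54 kip (transverse, base value).
(i) R_nwl + R_nwt = 388.1 kip; (ii) 0.85 R_nwl + 1.5 R_nwt = 358.9 kip.
R_n = max = 388.1 kip [governs: (i)]; φR_n = 291.1 kip.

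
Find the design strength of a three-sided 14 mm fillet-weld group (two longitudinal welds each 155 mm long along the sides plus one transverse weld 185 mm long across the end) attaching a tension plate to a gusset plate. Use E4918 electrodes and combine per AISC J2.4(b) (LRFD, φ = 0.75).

φR_n ≈ 1180 kN

E49XX → F_EXX = 490 MPa.
t_e = 0.707 × 14 = 9.898 mm.
R_nwl = 0.6 × 490 × 9.898 × 310 × 10⁻³ = 902.1 kN (longitudinal, 2 welds).
R_nwt = 0.6 × 490 × 9.898 × 185 × 10⁻³ = 538.4 kN (transverse, base value).
(i) R_nwl + R_nwt = 1440 kN; (ii) 0.85 R_nwl + 1.5 R_nwt = 1574 kN.
R_n = max = 1574 kN [governs: (ii)]; φR_n = 1181 kN.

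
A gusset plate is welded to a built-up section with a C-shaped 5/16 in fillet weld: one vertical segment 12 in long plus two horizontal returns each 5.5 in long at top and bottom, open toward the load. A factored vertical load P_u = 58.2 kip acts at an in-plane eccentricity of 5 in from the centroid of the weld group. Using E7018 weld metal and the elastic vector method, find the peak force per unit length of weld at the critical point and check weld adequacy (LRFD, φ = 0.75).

f_max ≈ 5.35 kip/in; adequate

E70XX → F_EXX = 70 ksi.
Total weld length L_w = 23 in. Treat welds as unit-width lines.
Centroid: x̄ = 2×5.5×2.75 / 23 = 1.315 in from the vertical weld.
Polar moment about centroid: J = I_x + I_y = [12³/12 + 2×5.5×6²] + [12×1.315² + 2(5.5³/12 + 5.5×1.435²)] = 611.1 in³.
Direct shear f_v = P/L_w = 58.2 / 23 = 2.53 kip/in (vertical).
Torsion M = P·e = 58.2 × 5 = 291 kip·in.
Critical point at (x, y) = (4.185, 6) from centroid. f_tx = M·y/J = 2.857 kip/in; f_ty = M·x/J = 1.993 kip/in.
Resultant f_max = √[f_tx² + (f_v + f_ty)²] = √[2.857² + (2.53 + 1.993)²] = 5.35 kip/in.
Capacity per unit length: φr_n = 0.75 × 0.6 × 70 × (0.707 × 0.3125) = 6.96 kip/in.
5.35 ≤ 6.96 → adequate.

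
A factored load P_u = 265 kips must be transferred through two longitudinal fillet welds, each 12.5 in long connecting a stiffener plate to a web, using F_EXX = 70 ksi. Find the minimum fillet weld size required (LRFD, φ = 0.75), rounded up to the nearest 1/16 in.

w = 1/2 in

Total weld length L = 25 in.
Required throat t_e = P_u / (φ × 0.6 F_EXX × L) = 265 / (0.75 × 0.6 × 70 × 25) = 0.3365 in.
Required leg w = t_e / 0.707 = 0.476 in → use 1/2 in.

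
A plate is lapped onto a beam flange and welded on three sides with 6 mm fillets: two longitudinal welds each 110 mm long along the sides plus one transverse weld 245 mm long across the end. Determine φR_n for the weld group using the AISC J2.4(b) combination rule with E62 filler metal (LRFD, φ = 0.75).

φR_n ≈ 656 kN

E62XX → F_EXX = 620 MPa.
t_e = 0.707 × 6 = 4.242 mm.
R_nwl = 0.6 × 620 × 4.242 × 220 × 10⁻³ = 347.2 kN (longitudinal, 2 welds).
R_nwt = 0.6 × 620 × 4.242 × 245 × 10⁻³ = 386.6 kN (transverse, base value).
(i) R_nwl + R_nwt = 733.8 kN; (ii) 0.85 R_nwl + 1.5 R_nwt = 875 kN.
R_n = max = 875 kN [governs: (ii)]; φR_n = 656.3 kN.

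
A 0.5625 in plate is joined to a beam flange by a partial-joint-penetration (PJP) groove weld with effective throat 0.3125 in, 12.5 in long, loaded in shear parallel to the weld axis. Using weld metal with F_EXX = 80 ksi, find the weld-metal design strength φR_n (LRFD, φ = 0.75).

Effective throat (given) t_e = 0.3125 in.
A_we = 0.3125 × 12.5 = 3.906 in².
F_nw = 0.6 F_EXX = 48 ksi.
φR_n = 0.75 × 48 × 3.906 = 140.6 kip.

φR_n ≈ 141 kip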